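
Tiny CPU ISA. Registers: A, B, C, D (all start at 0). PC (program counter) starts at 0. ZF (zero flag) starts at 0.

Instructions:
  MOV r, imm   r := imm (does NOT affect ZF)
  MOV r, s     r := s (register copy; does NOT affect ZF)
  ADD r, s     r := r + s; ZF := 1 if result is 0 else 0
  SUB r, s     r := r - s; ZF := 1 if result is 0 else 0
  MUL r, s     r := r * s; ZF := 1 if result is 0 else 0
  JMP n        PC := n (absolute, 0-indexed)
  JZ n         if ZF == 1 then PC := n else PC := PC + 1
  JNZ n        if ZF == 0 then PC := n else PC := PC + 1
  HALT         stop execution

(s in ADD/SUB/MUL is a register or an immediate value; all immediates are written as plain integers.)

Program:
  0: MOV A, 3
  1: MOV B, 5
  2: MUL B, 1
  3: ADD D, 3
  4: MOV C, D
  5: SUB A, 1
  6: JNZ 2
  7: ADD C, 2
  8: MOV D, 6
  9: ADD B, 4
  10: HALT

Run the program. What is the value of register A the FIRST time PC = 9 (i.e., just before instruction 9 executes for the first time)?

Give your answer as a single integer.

Step 1: PC=0 exec 'MOV A, 3'. After: A=3 B=0 C=0 D=0 ZF=0 PC=1
Step 2: PC=1 exec 'MOV B, 5'. After: A=3 B=5 C=0 D=0 ZF=0 PC=2
Step 3: PC=2 exec 'MUL B, 1'. After: A=3 B=5 C=0 D=0 ZF=0 PC=3
Step 4: PC=3 exec 'ADD D, 3'. After: A=3 B=5 C=0 D=3 ZF=0 PC=4
Step 5: PC=4 exec 'MOV C, D'. After: A=3 B=5 C=3 D=3 ZF=0 PC=5
Step 6: PC=5 exec 'SUB A, 1'. After: A=2 B=5 C=3 D=3 ZF=0 PC=6
Step 7: PC=6 exec 'JNZ 2'. After: A=2 B=5 C=3 D=3 ZF=0 PC=2
Step 8: PC=2 exec 'MUL B, 1'. After: A=2 B=5 C=3 D=3 ZF=0 PC=3
Step 9: PC=3 exec 'ADD D, 3'. After: A=2 B=5 C=3 D=6 ZF=0 PC=4
Step 10: PC=4 exec 'MOV C, D'. After: A=2 B=5 C=6 D=6 ZF=0 PC=5
Step 11: PC=5 exec 'SUB A, 1'. After: A=1 B=5 C=6 D=6 ZF=0 PC=6
Step 12: PC=6 exec 'JNZ 2'. After: A=1 B=5 C=6 D=6 ZF=0 PC=2
Step 13: PC=2 exec 'MUL B, 1'. After: A=1 B=5 C=6 D=6 ZF=0 PC=3
Step 14: PC=3 exec 'ADD D, 3'. After: A=1 B=5 C=6 D=9 ZF=0 PC=4
Step 15: PC=4 exec 'MOV C, D'. After: A=1 B=5 C=9 D=9 ZF=0 PC=5
Step 16: PC=5 exec 'SUB A, 1'. After: A=0 B=5 C=9 D=9 ZF=1 PC=6
Step 17: PC=6 exec 'JNZ 2'. After: A=0 B=5 C=9 D=9 ZF=1 PC=7
Step 18: PC=7 exec 'ADD C, 2'. After: A=0 B=5 C=11 D=9 ZF=0 PC=8
Step 19: PC=8 exec 'MOV D, 6'. After: A=0 B=5 C=11 D=6 ZF=0 PC=9
First time PC=9: A=0

0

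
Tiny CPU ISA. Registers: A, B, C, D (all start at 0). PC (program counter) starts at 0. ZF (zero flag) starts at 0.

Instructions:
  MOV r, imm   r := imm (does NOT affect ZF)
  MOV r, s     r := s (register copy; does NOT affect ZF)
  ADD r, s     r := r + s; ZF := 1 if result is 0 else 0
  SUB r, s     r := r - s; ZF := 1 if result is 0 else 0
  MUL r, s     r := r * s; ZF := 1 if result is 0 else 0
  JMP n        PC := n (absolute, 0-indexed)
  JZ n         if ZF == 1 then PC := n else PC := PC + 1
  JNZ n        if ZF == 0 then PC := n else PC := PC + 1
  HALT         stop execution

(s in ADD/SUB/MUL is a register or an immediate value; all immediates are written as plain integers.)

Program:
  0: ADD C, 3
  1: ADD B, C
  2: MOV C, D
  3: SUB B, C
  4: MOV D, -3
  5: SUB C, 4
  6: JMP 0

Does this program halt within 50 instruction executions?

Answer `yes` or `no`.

Answer: no

Derivation:
Step 1: PC=0 exec 'ADD C, 3'. After: A=0 B=0 C=3 D=0 ZF=0 PC=1
Step 2: PC=1 exec 'ADD B, C'. After: A=0 B=3 C=3 D=0 ZF=0 PC=2
Step 3: PC=2 exec 'MOV C, D'. After: A=0 B=3 C=0 D=0 ZF=0 PC=3
Step 4: PC=3 exec 'SUB B, C'. After: A=0 B=3 C=0 D=0 ZF=0 PC=4
Step 5: PC=4 exec 'MOV D, -3'. After: A=0 B=3 C=0 D=-3 ZF=0 PC=5
Step 6: PC=5 exec 'SUB C, 4'. After: A=0 B=3 C=-4 D=-3 ZF=0 PC=6
Step 7: PC=6 exec 'JMP 0'. After: A=0 B=3 C=-4 D=-3 ZF=0 PC=0
Step 8: PC=0 exec 'ADD C, 3'. After: A=0 B=3 C=-1 D=-3 ZF=0 PC=1
Step 9: PC=1 exec 'ADD B, C'. After: A=0 B=2 C=-1 D=-3 ZF=0 PC=2
Step 10: PC=2 exec 'MOV C, D'. After: A=0 B=2 C=-3 D=-3 ZF=0 PC=3
Step 11: PC=3 exec 'SUB B, C'. After: A=0 B=5 C=-3 D=-3 ZF=0 PC=4
Step 12: PC=4 exec 'MOV D, -3'. After: A=0 B=5 C=-3 D=-3 ZF=0 PC=5
Step 13: PC=5 exec 'SUB C, 4'. After: A=0 B=5 C=-7 D=-3 ZF=0 PC=6
Step 14: PC=6 exec 'JMP 0'. After: A=0 B=5 C=-7 D=-3 ZF=0 PC=0
Step 15: PC=0 exec 'ADD C, 3'. After: A=0 B=5 C=-4 D=-3 ZF=0 PC=1
After 50 steps: not halted. PC revisits the same instructions with no path to HALT; will never halt.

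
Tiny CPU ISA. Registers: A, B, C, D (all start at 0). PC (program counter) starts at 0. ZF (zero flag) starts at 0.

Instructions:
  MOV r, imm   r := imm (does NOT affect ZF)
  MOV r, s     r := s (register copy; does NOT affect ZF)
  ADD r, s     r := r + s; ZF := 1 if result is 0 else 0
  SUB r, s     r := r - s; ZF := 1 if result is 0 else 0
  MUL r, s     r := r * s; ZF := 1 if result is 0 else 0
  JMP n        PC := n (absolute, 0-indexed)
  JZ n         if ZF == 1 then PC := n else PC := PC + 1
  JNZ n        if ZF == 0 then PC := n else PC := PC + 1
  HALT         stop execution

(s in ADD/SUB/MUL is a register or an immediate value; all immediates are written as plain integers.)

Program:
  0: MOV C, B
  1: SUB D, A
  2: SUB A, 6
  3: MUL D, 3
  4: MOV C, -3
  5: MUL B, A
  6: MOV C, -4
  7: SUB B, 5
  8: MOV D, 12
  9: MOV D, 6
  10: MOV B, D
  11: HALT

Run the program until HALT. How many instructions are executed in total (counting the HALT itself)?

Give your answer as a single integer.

Step 1: PC=0 exec 'MOV C, B'. After: A=0 B=0 C=0 D=0 ZF=0 PC=1
Step 2: PC=1 exec 'SUB D, A'. After: A=0 B=0 C=0 D=0 ZF=1 PC=2
Step 3: PC=2 exec 'SUB A, 6'. After: A=-6 B=0 C=0 D=0 ZF=0 PC=3
Step 4: PC=3 exec 'MUL D, 3'. After: A=-6 B=0 C=0 D=0 ZF=1 PC=4
Step 5: PC=4 exec 'MOV C, -3'. After: A=-6 B=0 C=-3 D=0 ZF=1 PC=5
Step 6: PC=5 exec 'MUL B, A'. After: A=-6 B=0 C=-3 D=0 ZF=1 PC=6
Step 7: PC=6 exec 'MOV C, -4'. After: A=-6 B=0 C=-4 D=0 ZF=1 PC=7
Step 8: PC=7 exec 'SUB B, 5'. After: A=-6 B=-5 C=-4 D=0 ZF=0 PC=8
Step 9: PC=8 exec 'MOV D, 12'. After: A=-6 B=-5 C=-4 D=12 ZF=0 PC=9
Step 10: PC=9 exec 'MOV D, 6'. After: A=-6 B=-5 C=-4 D=6 ZF=0 PC=10
Step 11: PC=10 exec 'MOV B, D'. After: A=-6 B=6 C=-4 D=6 ZF=0 PC=11
Step 12: PC=11 exec 'HALT'. After: A=-6 B=6 C=-4 D=6 ZF=0 PC=11 HALTED
Total instructions executed: 12

Answer: 12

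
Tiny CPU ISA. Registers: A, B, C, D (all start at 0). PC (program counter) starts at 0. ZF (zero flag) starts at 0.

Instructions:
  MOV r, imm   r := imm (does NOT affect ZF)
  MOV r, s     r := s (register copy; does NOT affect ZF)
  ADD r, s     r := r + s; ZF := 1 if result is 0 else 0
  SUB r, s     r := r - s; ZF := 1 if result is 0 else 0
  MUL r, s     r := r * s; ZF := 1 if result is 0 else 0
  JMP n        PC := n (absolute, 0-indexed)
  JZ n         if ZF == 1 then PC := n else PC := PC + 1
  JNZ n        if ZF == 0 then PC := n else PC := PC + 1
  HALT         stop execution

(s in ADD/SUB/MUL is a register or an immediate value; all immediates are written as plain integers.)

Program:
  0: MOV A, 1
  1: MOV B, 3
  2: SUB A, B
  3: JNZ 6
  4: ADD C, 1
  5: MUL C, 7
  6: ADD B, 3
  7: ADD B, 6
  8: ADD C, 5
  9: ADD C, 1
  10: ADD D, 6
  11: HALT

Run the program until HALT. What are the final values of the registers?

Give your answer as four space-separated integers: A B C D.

Step 1: PC=0 exec 'MOV A, 1'. After: A=1 B=0 C=0 D=0 ZF=0 PC=1
Step 2: PC=1 exec 'MOV B, 3'. After: A=1 B=3 C=0 D=0 ZF=0 PC=2
Step 3: PC=2 exec 'SUB A, B'. After: A=-2 B=3 C=0 D=0 ZF=0 PC=3
Step 4: PC=3 exec 'JNZ 6'. After: A=-2 B=3 C=0 D=0 ZF=0 PC=6
Step 5: PC=6 exec 'ADD B, 3'. After: A=-2 B=6 C=0 D=0 ZF=0 PC=7
Step 6: PC=7 exec 'ADD B, 6'. After: A=-2 B=12 C=0 D=0 ZF=0 PC=8
Step 7: PC=8 exec 'ADD C, 5'. After: A=-2 B=12 C=5 D=0 ZF=0 PC=9
Step 8: PC=9 exec 'ADD C, 1'. After: A=-2 B=12 C=6 D=0 ZF=0 PC=10
Step 9: PC=10 exec 'ADD D, 6'. After: A=-2 B=12 C=6 D=6 ZF=0 PC=11
Step 10: PC=11 exec 'HALT'. After: A=-2 B=12 C=6 D=6 ZF=0 PC=11 HALTED

Answer: -2 12 6 6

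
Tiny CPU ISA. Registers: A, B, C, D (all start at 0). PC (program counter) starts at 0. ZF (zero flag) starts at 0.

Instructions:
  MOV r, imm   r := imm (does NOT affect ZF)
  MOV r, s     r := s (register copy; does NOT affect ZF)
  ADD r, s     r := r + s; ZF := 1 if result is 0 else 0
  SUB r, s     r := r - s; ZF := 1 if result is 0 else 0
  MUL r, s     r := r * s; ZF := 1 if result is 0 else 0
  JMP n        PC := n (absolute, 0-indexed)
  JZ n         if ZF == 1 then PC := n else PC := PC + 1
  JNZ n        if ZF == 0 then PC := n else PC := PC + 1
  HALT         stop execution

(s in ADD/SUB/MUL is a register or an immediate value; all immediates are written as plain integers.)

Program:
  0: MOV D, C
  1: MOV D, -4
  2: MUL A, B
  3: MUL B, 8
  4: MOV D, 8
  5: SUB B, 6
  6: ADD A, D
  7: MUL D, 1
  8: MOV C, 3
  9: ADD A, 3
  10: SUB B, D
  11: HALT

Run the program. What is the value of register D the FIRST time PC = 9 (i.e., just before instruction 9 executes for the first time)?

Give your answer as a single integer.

Step 1: PC=0 exec 'MOV D, C'. After: A=0 B=0 C=0 D=0 ZF=0 PC=1
Step 2: PC=1 exec 'MOV D, -4'. After: A=0 B=0 C=0 D=-4 ZF=0 PC=2
Step 3: PC=2 exec 'MUL A, B'. After: A=0 B=0 C=0 D=-4 ZF=1 PC=3
Step 4: PC=3 exec 'MUL B, 8'. After: A=0 B=0 C=0 D=-4 ZF=1 PC=4
Step 5: PC=4 exec 'MOV D, 8'. After: A=0 B=0 C=0 D=8 ZF=1 PC=5
Step 6: PC=5 exec 'SUB B, 6'. After: A=0 B=-6 C=0 D=8 ZF=0 PC=6
Step 7: PC=6 exec 'ADD A, D'. After: A=8 B=-6 C=0 D=8 ZF=0 PC=7
Step 8: PC=7 exec 'MUL D, 1'. After: A=8 B=-6 C=0 D=8 ZF=0 PC=8
Step 9: PC=8 exec 'MOV C, 3'. After: A=8 B=-6 C=3 D=8 ZF=0 PC=9
First time PC=9: D=8

8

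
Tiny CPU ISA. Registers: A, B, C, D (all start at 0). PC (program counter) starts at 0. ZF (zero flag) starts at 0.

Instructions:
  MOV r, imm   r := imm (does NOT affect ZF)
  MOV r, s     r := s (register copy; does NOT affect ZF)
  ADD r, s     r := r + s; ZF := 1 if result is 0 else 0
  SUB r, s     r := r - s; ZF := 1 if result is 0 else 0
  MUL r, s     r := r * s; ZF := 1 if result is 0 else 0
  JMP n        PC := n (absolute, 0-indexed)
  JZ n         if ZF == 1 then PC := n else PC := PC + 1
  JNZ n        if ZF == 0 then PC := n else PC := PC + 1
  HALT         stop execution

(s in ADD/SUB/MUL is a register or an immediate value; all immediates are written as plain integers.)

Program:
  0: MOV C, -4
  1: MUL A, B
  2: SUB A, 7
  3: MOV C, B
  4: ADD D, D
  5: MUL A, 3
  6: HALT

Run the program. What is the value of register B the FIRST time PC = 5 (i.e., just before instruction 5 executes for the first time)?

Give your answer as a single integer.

Step 1: PC=0 exec 'MOV C, -4'. After: A=0 B=0 C=-4 D=0 ZF=0 PC=1
Step 2: PC=1 exec 'MUL A, B'. After: A=0 B=0 C=-4 D=0 ZF=1 PC=2
Step 3: PC=2 exec 'SUB A, 7'. After: A=-7 B=0 C=-4 D=0 ZF=0 PC=3
Step 4: PC=3 exec 'MOV C, B'. After: A=-7 B=0 C=0 D=0 ZF=0 PC=4
Step 5: PC=4 exec 'ADD D, D'. After: A=-7 B=0 C=0 D=0 ZF=1 PC=5
First time PC=5: B=0

0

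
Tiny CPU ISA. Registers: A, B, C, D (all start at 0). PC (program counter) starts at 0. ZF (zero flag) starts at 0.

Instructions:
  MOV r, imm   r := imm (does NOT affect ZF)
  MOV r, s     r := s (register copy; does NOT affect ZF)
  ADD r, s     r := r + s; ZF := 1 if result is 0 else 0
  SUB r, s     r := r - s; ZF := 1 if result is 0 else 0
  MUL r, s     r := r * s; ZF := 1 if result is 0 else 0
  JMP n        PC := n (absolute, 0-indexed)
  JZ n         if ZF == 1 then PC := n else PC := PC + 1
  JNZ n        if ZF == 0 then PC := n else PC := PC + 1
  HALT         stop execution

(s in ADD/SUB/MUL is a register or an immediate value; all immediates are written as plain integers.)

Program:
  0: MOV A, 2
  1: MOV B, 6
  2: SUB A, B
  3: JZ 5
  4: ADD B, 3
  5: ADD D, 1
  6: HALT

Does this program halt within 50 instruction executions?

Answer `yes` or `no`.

Step 1: PC=0 exec 'MOV A, 2'. After: A=2 B=0 C=0 D=0 ZF=0 PC=1
Step 2: PC=1 exec 'MOV B, 6'. After: A=2 B=6 C=0 D=0 ZF=0 PC=2
Step 3: PC=2 exec 'SUB A, B'. After: A=-4 B=6 C=0 D=0 ZF=0 PC=3
Step 4: PC=3 exec 'JZ 5'. After: A=-4 B=6 C=0 D=0 ZF=0 PC=4
Step 5: PC=4 exec 'ADD B, 3'. After: A=-4 B=9 C=0 D=0 ZF=0 PC=5
Step 6: PC=5 exec 'ADD D, 1'. After: A=-4 B=9 C=0 D=1 ZF=0 PC=6
Step 7: PC=6 exec 'HALT'. After: A=-4 B=9 C=0 D=1 ZF=0 PC=6 HALTED

Answer: yes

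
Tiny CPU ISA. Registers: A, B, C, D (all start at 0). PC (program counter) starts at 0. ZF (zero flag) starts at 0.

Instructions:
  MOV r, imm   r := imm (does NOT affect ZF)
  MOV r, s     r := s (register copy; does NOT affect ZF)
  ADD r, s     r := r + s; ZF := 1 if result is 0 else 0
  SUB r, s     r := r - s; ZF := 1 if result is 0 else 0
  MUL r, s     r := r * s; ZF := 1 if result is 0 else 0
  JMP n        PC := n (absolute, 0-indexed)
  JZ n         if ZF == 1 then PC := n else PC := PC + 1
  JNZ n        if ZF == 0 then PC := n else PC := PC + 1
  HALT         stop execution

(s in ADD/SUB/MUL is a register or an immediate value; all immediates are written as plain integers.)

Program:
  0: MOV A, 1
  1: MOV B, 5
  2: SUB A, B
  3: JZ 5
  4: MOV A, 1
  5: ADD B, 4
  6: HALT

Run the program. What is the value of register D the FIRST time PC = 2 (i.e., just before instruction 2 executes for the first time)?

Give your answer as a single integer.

Step 1: PC=0 exec 'MOV A, 1'. After: A=1 B=0 C=0 D=0 ZF=0 PC=1
Step 2: PC=1 exec 'MOV B, 5'. After: A=1 B=5 C=0 D=0 ZF=0 PC=2
First time PC=2: D=0

0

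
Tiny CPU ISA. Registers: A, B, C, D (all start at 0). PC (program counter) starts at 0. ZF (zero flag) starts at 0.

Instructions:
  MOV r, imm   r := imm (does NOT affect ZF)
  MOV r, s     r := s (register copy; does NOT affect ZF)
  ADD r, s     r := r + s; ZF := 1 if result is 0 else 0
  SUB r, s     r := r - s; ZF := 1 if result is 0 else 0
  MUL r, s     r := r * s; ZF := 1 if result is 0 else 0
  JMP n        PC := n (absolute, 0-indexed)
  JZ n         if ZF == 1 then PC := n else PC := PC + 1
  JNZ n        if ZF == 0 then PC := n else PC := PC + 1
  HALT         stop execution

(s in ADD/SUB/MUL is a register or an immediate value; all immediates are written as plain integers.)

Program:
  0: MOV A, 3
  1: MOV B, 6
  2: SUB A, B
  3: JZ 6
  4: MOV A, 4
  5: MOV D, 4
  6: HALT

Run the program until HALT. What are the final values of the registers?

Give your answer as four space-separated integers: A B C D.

Answer: 4 6 0 4

Derivation:
Step 1: PC=0 exec 'MOV A, 3'. After: A=3 B=0 C=0 D=0 ZF=0 PC=1
Step 2: PC=1 exec 'MOV B, 6'. After: A=3 B=6 C=0 D=0 ZF=0 PC=2
Step 3: PC=2 exec 'SUB A, B'. After: A=-3 B=6 C=0 D=0 ZF=0 PC=3
Step 4: PC=3 exec 'JZ 6'. After: A=-3 B=6 C=0 D=0 ZF=0 PC=4
Step 5: PC=4 exec 'MOV A, 4'. After: A=4 B=6 C=0 D=0 ZF=0 PC=5
Step 6: PC=5 exec 'MOV D, 4'. After: A=4 B=6 C=0 D=4 ZF=0 PC=6
Step 7: PC=6 exec 'HALT'. After: A=4 B=6 C=0 D=4 ZF=0 PC=6 HALTED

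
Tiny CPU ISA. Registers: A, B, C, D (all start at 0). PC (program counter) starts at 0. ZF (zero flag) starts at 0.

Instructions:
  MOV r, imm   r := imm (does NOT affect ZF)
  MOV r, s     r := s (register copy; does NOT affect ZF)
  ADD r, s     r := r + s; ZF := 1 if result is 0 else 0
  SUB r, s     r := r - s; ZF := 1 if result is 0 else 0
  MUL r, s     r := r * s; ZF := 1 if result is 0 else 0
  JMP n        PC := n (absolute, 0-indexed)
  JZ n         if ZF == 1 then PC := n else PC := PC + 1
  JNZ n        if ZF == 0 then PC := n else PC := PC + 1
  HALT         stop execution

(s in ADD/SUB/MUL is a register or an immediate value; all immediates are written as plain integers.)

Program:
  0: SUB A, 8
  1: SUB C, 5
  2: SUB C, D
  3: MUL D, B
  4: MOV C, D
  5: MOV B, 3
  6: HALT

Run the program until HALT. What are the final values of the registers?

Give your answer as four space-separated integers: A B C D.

Step 1: PC=0 exec 'SUB A, 8'. After: A=-8 B=0 C=0 D=0 ZF=0 PC=1
Step 2: PC=1 exec 'SUB C, 5'. After: A=-8 B=0 C=-5 D=0 ZF=0 PC=2
Step 3: PC=2 exec 'SUB C, D'. After: A=-8 B=0 C=-5 D=0 ZF=0 PC=3
Step 4: PC=3 exec 'MUL D, B'. After: A=-8 B=0 C=-5 D=0 ZF=1 PC=4
Step 5: PC=4 exec 'MOV C, D'. After: A=-8 B=0 C=0 D=0 ZF=1 PC=5
Step 6: PC=5 exec 'MOV B, 3'. After: A=-8 B=3 C=0 D=0 ZF=1 PC=6
Step 7: PC=6 exec 'HALT'. After: A=-8 B=3 C=0 D=0 ZF=1 PC=6 HALTED

Answer: -8 3 0 0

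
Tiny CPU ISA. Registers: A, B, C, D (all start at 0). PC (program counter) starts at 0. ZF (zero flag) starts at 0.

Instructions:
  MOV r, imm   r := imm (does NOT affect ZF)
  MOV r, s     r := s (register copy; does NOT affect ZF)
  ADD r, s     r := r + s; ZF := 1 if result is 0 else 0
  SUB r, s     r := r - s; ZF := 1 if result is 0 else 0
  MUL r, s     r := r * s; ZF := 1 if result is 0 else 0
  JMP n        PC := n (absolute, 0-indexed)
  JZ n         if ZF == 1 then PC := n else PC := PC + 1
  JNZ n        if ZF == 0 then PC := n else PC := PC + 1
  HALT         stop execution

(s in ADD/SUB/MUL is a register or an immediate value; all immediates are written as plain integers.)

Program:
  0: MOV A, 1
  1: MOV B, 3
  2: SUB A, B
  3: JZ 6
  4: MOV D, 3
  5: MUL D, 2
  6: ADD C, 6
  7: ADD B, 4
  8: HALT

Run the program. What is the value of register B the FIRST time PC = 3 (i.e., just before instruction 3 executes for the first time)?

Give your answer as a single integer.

Step 1: PC=0 exec 'MOV A, 1'. After: A=1 B=0 C=0 D=0 ZF=0 PC=1
Step 2: PC=1 exec 'MOV B, 3'. After: A=1 B=3 C=0 D=0 ZF=0 PC=2
Step 3: PC=2 exec 'SUB A, B'. After: A=-2 B=3 C=0 D=0 ZF=0 PC=3
First time PC=3: B=3

3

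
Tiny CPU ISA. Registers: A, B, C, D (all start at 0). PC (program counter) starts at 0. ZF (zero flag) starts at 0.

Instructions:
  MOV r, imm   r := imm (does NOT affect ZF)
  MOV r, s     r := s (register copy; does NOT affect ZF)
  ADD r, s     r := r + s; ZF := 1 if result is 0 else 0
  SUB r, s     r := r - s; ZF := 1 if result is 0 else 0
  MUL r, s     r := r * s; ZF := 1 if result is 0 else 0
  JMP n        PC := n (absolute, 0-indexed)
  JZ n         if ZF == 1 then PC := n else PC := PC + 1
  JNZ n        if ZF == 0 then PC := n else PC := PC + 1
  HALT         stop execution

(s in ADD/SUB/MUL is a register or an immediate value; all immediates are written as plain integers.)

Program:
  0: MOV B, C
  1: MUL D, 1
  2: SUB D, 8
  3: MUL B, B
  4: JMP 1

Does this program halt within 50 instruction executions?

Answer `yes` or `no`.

Answer: no

Derivation:
Step 1: PC=0 exec 'MOV B, C'. After: A=0 B=0 C=0 D=0 ZF=0 PC=1
Step 2: PC=1 exec 'MUL D, 1'. After: A=0 B=0 C=0 D=0 ZF=1 PC=2
Step 3: PC=2 exec 'SUB D, 8'. After: A=0 B=0 C=0 D=-8 ZF=0 PC=3
Step 4: PC=3 exec 'MUL B, B'. After: A=0 B=0 C=0 D=-8 ZF=1 PC=4
Step 5: PC=4 exec 'JMP 1'. After: A=0 B=0 C=0 D=-8 ZF=1 PC=1
Step 6: PC=1 exec 'MUL D, 1'. After: A=0 B=0 C=0 D=-8 ZF=0 PC=2
Step 7: PC=2 exec 'SUB D, 8'. After: A=0 B=0 C=0 D=-16 ZF=0 PC=3
Step 8: PC=3 exec 'MUL B, B'. After: A=0 B=0 C=0 D=-16 ZF=1 PC=4
Step 9: PC=4 exec 'JMP 1'. After: A=0 B=0 C=0 D=-16 ZF=1 PC=1
Step 10: PC=1 exec 'MUL D, 1'. After: A=0 B=0 C=0 D=-16 ZF=0 PC=2
Step 11: PC=2 exec 'SUB D, 8'. After: A=0 B=0 C=0 D=-24 ZF=0 PC=3
Step 12: PC=3 exec 'MUL B, B'. After: A=0 B=0 C=0 D=-24 ZF=1 PC=4
Step 13: PC=4 exec 'JMP 1'. After: A=0 B=0 C=0 D=-24 ZF=1 PC=1
Step 14: PC=1 exec 'MUL D, 1'. After: A=0 B=0 C=0 D=-24 ZF=0 PC=2
Step 15: PC=2 exec 'SUB D, 8'. After: A=0 B=0 C=0 D=-32 ZF=0 PC=3
After 50 steps: not halted. PC revisits the same instructions with no path to HALT; will never halt.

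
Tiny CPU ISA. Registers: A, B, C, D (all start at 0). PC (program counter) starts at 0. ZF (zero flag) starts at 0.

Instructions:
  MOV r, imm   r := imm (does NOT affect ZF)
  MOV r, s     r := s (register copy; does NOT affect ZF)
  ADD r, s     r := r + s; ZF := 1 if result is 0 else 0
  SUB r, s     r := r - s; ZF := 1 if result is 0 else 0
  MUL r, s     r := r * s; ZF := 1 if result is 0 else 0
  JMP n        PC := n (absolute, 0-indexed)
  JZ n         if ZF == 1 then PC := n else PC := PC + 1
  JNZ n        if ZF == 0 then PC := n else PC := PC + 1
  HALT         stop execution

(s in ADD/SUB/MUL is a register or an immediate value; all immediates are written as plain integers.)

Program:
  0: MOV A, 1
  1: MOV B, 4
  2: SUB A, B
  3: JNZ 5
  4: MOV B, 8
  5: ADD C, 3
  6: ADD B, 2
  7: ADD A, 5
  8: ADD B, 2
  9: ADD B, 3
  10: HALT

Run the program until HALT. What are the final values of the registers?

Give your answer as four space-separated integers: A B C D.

Answer: 2 11 3 0

Derivation:
Step 1: PC=0 exec 'MOV A, 1'. After: A=1 B=0 C=0 D=0 ZF=0 PC=1
Step 2: PC=1 exec 'MOV B, 4'. After: A=1 B=4 C=0 D=0 ZF=0 PC=2
Step 3: PC=2 exec 'SUB A, B'. After: A=-3 B=4 C=0 D=0 ZF=0 PC=3
Step 4: PC=3 exec 'JNZ 5'. After: A=-3 B=4 C=0 D=0 ZF=0 PC=5
Step 5: PC=5 exec 'ADD C, 3'. After: A=-3 B=4 C=3 D=0 ZF=0 PC=6
Step 6: PC=6 exec 'ADD B, 2'. After: A=-3 B=6 C=3 D=0 ZF=0 PC=7
Step 7: PC=7 exec 'ADD A, 5'. After: A=2 B=6 C=3 D=0 ZF=0 PC=8
Step 8: PC=8 exec 'ADD B, 2'. After: A=2 B=8 C=3 D=0 ZF=0 PC=9
Step 9: PC=9 exec 'ADD B, 3'. After: A=2 B=11 C=3 D=0 ZF=0 PC=10
Step 10: PC=10 exec 'HALT'. After: A=2 B=11 C=3 D=0 ZF=0 PC=10 HALTED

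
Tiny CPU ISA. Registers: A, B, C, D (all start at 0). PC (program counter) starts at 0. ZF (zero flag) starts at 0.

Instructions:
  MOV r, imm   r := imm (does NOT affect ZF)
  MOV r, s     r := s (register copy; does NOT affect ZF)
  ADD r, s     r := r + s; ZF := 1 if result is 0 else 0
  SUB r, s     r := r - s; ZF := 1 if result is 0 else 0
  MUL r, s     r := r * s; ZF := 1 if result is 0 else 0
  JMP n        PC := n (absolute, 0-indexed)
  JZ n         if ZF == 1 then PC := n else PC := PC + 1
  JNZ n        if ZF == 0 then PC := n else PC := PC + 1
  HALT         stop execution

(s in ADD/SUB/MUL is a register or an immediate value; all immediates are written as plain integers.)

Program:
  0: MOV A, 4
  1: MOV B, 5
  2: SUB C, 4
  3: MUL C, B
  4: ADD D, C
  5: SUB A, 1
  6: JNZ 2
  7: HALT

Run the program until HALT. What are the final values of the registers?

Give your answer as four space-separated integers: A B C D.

Step 1: PC=0 exec 'MOV A, 4'. After: A=4 B=0 C=0 D=0 ZF=0 PC=1
Step 2: PC=1 exec 'MOV B, 5'. After: A=4 B=5 C=0 D=0 ZF=0 PC=2
Step 3: PC=2 exec 'SUB C, 4'. After: A=4 B=5 C=-4 D=0 ZF=0 PC=3
Step 4: PC=3 exec 'MUL C, B'. After: A=4 B=5 C=-20 D=0 ZF=0 PC=4
Step 5: PC=4 exec 'ADD D, C'. After: A=4 B=5 C=-20 D=-20 ZF=0 PC=5
Step 6: PC=5 exec 'SUB A, 1'. After: A=3 B=5 C=-20 D=-20 ZF=0 PC=6
Step 7: PC=6 exec 'JNZ 2'. After: A=3 B=5 C=-20 D=-20 ZF=0 PC=2
Step 8: PC=2 exec 'SUB C, 4'. After: A=3 B=5 C=-24 D=-20 ZF=0 PC=3
Step 9: PC=3 exec 'MUL C, B'. After: A=3 B=5 C=-120 D=-20 ZF=0 PC=4
Step 10: PC=4 exec 'ADD D, C'. After: A=3 B=5 C=-120 D=-140 ZF=0 PC=5
Step 11: PC=5 exec 'SUB A, 1'. After: A=2 B=5 C=-120 D=-140 ZF=0 PC=6
Step 12: PC=6 exec 'JNZ 2'. After: A=2 B=5 C=-120 D=-140 ZF=0 PC=2
Step 13: PC=2 exec 'SUB C, 4'. After: A=2 B=5 C=-124 D=-140 ZF=0 PC=3
Step 14: PC=3 exec 'MUL C, B'. After: A=2 B=5 C=-620 D=-140 ZF=0 PC=4
Step 15: PC=4 exec 'ADD D, C'. After: A=2 B=5 C=-620 D=-760 ZF=0 PC=5
Step 16: PC=5 exec 'SUB A, 1'. After: A=1 B=5 C=-620 D=-760 ZF=0 PC=6
Step 17: PC=6 exec 'JNZ 2'. After: A=1 B=5 C=-620 D=-760 ZF=0 PC=2
Step 18: PC=2 exec 'SUB C, 4'. After: A=1 B=5 C=-624 D=-760 ZF=0 PC=3
Step 19: PC=3 exec 'MUL C, B'. After: A=1 B=5 C=-3120 D=-760 ZF=0 PC=4
Step 20: PC=4 exec 'ADD D, C'. After: A=1 B=5 C=-3120 D=-3880 ZF=0 PC=5
Step 21: PC=5 exec 'SUB A, 1'. After: A=0 B=5 C=-3120 D=-3880 ZF=1 PC=6
Step 22: PC=6 exec 'JNZ 2'. After: A=0 B=5 C=-3120 D=-3880 ZF=1 PC=7
Step 23: PC=7 exec 'HALT'. After: A=0 B=5 C=-3120 D=-3880 ZF=1 PC=7 HALTED

Answer: 0 5 -3120 -3880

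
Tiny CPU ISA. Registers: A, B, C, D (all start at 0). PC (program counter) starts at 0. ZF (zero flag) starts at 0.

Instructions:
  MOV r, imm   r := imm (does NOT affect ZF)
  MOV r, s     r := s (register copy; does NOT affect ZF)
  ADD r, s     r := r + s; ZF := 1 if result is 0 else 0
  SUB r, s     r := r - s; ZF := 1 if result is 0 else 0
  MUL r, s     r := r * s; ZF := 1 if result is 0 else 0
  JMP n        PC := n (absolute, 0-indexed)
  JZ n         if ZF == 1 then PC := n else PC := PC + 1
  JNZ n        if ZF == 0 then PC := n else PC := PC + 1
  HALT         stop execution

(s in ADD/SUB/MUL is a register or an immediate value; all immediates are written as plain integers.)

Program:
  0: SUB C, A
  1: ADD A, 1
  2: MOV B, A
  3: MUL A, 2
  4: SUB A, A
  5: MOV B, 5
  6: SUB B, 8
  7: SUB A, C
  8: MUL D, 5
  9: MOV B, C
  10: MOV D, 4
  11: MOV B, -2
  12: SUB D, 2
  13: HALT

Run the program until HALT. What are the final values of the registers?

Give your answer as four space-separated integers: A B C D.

Step 1: PC=0 exec 'SUB C, A'. After: A=0 B=0 C=0 D=0 ZF=1 PC=1
Step 2: PC=1 exec 'ADD A, 1'. After: A=1 B=0 C=0 D=0 ZF=0 PC=2
Step 3: PC=2 exec 'MOV B, A'. After: A=1 B=1 C=0 D=0 ZF=0 PC=3
Step 4: PC=3 exec 'MUL A, 2'. After: A=2 B=1 C=0 D=0 ZF=0 PC=4
Step 5: PC=4 exec 'SUB A, A'. After: A=0 B=1 C=0 D=0 ZF=1 PC=5
Step 6: PC=5 exec 'MOV B, 5'. After: A=0 B=5 C=0 D=0 ZF=1 PC=6
Step 7: PC=6 exec 'SUB B, 8'. After: A=0 B=-3 C=0 D=0 ZF=0 PC=7
Step 8: PC=7 exec 'SUB A, C'. After: A=0 B=-3 C=0 D=0 ZF=1 PC=8
Step 9: PC=8 exec 'MUL D, 5'. After: A=0 B=-3 C=0 D=0 ZF=1 PC=9
Step 10: PC=9 exec 'MOV B, C'. After: A=0 B=0 C=0 D=0 ZF=1 PC=10
Step 11: PC=10 exec 'MOV D, 4'. After: A=0 B=0 C=0 D=4 ZF=1 PC=11
Step 12: PC=11 exec 'MOV B, -2'. After: A=0 B=-2 C=0 D=4 ZF=1 PC=12
Step 13: PC=12 exec 'SUB D, 2'. After: A=0 B=-2 C=0 D=2 ZF=0 PC=13
Step 14: PC=13 exec 'HALT'. After: A=0 B=-2 C=0 D=2 ZF=0 PC=13 HALTED

Answer: 0 -2 0 2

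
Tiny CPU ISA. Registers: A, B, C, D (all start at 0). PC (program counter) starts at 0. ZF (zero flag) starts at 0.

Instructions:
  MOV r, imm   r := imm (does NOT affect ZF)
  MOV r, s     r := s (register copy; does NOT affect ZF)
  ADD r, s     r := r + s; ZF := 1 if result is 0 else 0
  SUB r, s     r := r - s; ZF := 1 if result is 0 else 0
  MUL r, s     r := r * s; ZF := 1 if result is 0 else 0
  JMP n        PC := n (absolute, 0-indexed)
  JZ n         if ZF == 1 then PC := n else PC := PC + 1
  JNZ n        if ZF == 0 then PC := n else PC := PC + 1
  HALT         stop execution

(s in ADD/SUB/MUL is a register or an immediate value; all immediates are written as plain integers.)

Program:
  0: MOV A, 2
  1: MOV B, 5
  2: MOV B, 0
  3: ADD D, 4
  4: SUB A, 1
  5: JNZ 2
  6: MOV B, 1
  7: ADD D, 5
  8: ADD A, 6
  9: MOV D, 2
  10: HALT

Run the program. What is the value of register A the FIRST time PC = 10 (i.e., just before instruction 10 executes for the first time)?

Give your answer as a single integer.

Step 1: PC=0 exec 'MOV A, 2'. After: A=2 B=0 C=0 D=0 ZF=0 PC=1
Step 2: PC=1 exec 'MOV B, 5'. After: A=2 B=5 C=0 D=0 ZF=0 PC=2
Step 3: PC=2 exec 'MOV B, 0'. After: A=2 B=0 C=0 D=0 ZF=0 PC=3
Step 4: PC=3 exec 'ADD D, 4'. After: A=2 B=0 C=0 D=4 ZF=0 PC=4
Step 5: PC=4 exec 'SUB A, 1'. After: A=1 B=0 C=0 D=4 ZF=0 PC=5
Step 6: PC=5 exec 'JNZ 2'. After: A=1 B=0 C=0 D=4 ZF=0 PC=2
Step 7: PC=2 exec 'MOV B, 0'. After: A=1 B=0 C=0 D=4 ZF=0 PC=3
Step 8: PC=3 exec 'ADD D, 4'. After: A=1 B=0 C=0 D=8 ZF=0 PC=4
Step 9: PC=4 exec 'SUB A, 1'. After: A=0 B=0 C=0 D=8 ZF=1 PC=5
Step 10: PC=5 exec 'JNZ 2'. After: A=0 B=0 C=0 D=8 ZF=1 PC=6
Step 11: PC=6 exec 'MOV B, 1'. After: A=0 B=1 C=0 D=8 ZF=1 PC=7
Step 12: PC=7 exec 'ADD D, 5'. After: A=0 B=1 C=0 D=13 ZF=0 PC=8
Step 13: PC=8 exec 'ADD A, 6'. After: A=6 B=1 C=0 D=13 ZF=0 PC=9
Step 14: PC=9 exec 'MOV D, 2'. After: A=6 B=1 C=0 D=2 ZF=0 PC=10
First time PC=10: A=6

6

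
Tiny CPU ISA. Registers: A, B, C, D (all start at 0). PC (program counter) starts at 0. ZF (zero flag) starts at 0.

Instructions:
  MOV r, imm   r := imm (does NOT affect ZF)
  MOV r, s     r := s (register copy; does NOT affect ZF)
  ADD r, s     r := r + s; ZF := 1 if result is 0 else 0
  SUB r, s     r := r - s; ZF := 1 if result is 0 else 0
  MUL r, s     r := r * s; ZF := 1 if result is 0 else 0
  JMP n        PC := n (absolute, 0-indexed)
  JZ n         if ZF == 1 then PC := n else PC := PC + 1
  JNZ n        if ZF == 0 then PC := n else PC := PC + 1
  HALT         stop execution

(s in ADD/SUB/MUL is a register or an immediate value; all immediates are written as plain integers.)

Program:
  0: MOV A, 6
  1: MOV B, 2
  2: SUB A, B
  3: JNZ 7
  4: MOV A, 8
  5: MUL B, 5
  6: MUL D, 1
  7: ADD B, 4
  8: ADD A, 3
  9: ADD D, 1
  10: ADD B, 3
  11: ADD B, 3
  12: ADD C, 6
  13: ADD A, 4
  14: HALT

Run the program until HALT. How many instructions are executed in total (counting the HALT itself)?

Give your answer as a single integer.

Answer: 12

Derivation:
Step 1: PC=0 exec 'MOV A, 6'. After: A=6 B=0 C=0 D=0 ZF=0 PC=1
Step 2: PC=1 exec 'MOV B, 2'. After: A=6 B=2 C=0 D=0 ZF=0 PC=2
Step 3: PC=2 exec 'SUB A, B'. After: A=4 B=2 C=0 D=0 ZF=0 PC=3
Step 4: PC=3 exec 'JNZ 7'. After: A=4 B=2 C=0 D=0 ZF=0 PC=7
Step 5: PC=7 exec 'ADD B, 4'. After: A=4 B=6 C=0 D=0 ZF=0 PC=8
Step 6: PC=8 exec 'ADD A, 3'. After: A=7 B=6 C=0 D=0 ZF=0 PC=9
Step 7: PC=9 exec 'ADD D, 1'. After: A=7 B=6 C=0 D=1 ZF=0 PC=10
Step 8: PC=10 exec 'ADD B, 3'. After: A=7 B=9 C=0 D=1 ZF=0 PC=11
Step 9: PC=11 exec 'ADD B, 3'. After: A=7 B=12 C=0 D=1 ZF=0 PC=12
Step 10: PC=12 exec 'ADD C, 6'. After: A=7 B=12 C=6 D=1 ZF=0 PC=13
Step 11: PC=13 exec 'ADD A, 4'. After: A=11 B=12 C=6 D=1 ZF=0 PC=14
Step 12: PC=14 exec 'HALT'. After: A=11 B=12 C=6 D=1 ZF=0 PC=14 HALTED
Total instructions executed: 12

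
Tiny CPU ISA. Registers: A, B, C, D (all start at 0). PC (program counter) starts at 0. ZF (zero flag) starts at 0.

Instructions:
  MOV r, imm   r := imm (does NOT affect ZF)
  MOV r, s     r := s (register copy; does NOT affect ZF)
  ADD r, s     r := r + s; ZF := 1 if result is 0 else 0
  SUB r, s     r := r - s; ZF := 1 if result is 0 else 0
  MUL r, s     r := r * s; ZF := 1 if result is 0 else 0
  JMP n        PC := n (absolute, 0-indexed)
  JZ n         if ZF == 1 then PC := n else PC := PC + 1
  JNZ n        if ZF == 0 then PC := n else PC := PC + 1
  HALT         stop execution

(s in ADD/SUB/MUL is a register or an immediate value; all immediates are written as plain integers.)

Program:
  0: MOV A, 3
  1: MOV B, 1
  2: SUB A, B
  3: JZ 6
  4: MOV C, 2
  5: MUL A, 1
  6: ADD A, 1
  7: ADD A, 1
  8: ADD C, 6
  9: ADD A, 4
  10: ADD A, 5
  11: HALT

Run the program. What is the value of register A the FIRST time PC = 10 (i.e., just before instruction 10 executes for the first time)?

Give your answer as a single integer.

Step 1: PC=0 exec 'MOV A, 3'. After: A=3 B=0 C=0 D=0 ZF=0 PC=1
Step 2: PC=1 exec 'MOV B, 1'. After: A=3 B=1 C=0 D=0 ZF=0 PC=2
Step 3: PC=2 exec 'SUB A, B'. After: A=2 B=1 C=0 D=0 ZF=0 PC=3
Step 4: PC=3 exec 'JZ 6'. After: A=2 B=1 C=0 D=0 ZF=0 PC=4
Step 5: PC=4 exec 'MOV C, 2'. After: A=2 B=1 C=2 D=0 ZF=0 PC=5
Step 6: PC=5 exec 'MUL A, 1'. After: A=2 B=1 C=2 D=0 ZF=0 PC=6
Step 7: PC=6 exec 'ADD A, 1'. After: A=3 B=1 C=2 D=0 ZF=0 PC=7
Step 8: PC=7 exec 'ADD A, 1'. After: A=4 B=1 C=2 D=0 ZF=0 PC=8
Step 9: PC=8 exec 'ADD C, 6'. After: A=4 B=1 C=8 D=0 ZF=0 PC=9
Step 10: PC=9 exec 'ADD A, 4'. After: A=8 B=1 C=8 D=0 ZF=0 PC=10
First time PC=10: A=8

8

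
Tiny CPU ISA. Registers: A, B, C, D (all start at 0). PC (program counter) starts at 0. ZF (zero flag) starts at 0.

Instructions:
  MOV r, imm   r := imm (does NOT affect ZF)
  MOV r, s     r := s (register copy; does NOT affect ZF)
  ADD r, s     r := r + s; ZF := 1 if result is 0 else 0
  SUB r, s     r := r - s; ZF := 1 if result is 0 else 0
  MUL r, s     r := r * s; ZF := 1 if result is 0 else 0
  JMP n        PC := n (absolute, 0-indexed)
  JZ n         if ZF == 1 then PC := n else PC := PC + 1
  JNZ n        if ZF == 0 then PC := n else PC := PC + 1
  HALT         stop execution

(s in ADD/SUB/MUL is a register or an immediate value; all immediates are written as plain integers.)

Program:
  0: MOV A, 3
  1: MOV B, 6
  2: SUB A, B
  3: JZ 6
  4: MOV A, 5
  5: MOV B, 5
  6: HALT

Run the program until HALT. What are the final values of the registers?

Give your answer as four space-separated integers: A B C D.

Step 1: PC=0 exec 'MOV A, 3'. After: A=3 B=0 C=0 D=0 ZF=0 PC=1
Step 2: PC=1 exec 'MOV B, 6'. After: A=3 B=6 C=0 D=0 ZF=0 PC=2
Step 3: PC=2 exec 'SUB A, B'. After: A=-3 B=6 C=0 D=0 ZF=0 PC=3
Step 4: PC=3 exec 'JZ 6'. After: A=-3 B=6 C=0 D=0 ZF=0 PC=4
Step 5: PC=4 exec 'MOV A, 5'. After: A=5 B=6 C=0 D=0 ZF=0 PC=5
Step 6: PC=5 exec 'MOV B, 5'. After: A=5 B=5 C=0 D=0 ZF=0 PC=6
Step 7: PC=6 exec 'HALT'. After: A=5 B=5 C=0 D=0 ZF=0 PC=6 HALTED

Answer: 5 5 0 0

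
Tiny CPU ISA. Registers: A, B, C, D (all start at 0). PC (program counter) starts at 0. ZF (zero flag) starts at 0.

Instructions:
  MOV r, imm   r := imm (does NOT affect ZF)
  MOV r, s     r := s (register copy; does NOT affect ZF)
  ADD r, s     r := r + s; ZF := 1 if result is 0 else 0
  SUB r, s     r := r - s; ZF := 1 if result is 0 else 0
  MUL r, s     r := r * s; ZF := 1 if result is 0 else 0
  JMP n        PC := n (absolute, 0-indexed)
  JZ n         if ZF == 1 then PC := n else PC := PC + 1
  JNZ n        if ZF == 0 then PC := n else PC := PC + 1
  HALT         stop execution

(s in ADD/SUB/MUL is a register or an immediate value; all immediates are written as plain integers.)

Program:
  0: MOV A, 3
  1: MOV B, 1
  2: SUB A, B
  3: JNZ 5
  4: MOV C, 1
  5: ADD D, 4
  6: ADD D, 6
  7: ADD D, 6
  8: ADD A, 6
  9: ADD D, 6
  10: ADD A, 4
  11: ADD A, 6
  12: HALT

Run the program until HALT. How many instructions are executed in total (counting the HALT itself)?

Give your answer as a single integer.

Answer: 12

Derivation:
Step 1: PC=0 exec 'MOV A, 3'. After: A=3 B=0 C=0 D=0 ZF=0 PC=1
Step 2: PC=1 exec 'MOV B, 1'. After: A=3 B=1 C=0 D=0 ZF=0 PC=2
Step 3: PC=2 exec 'SUB A, B'. After: A=2 B=1 C=0 D=0 ZF=0 PC=3
Step 4: PC=3 exec 'JNZ 5'. After: A=2 B=1 C=0 D=0 ZF=0 PC=5
Step 5: PC=5 exec 'ADD D, 4'. After: A=2 B=1 C=0 D=4 ZF=0 PC=6
Step 6: PC=6 exec 'ADD D, 6'. After: A=2 B=1 C=0 D=10 ZF=0 PC=7
Step 7: PC=7 exec 'ADD D, 6'. After: A=2 B=1 C=0 D=16 ZF=0 PC=8
Step 8: PC=8 exec 'ADD A, 6'. After: A=8 B=1 C=0 D=16 ZF=0 PC=9
Step 9: PC=9 exec 'ADD D, 6'. After: A=8 B=1 C=0 D=22 ZF=0 PC=10
Step 10: PC=10 exec 'ADD A, 4'. After: A=12 B=1 C=0 D=22 ZF=0 PC=11
Step 11: PC=11 exec 'ADD A, 6'. After: A=18 B=1 C=0 D=22 ZF=0 PC=12
Step 12: PC=12 exec 'HALT'. After: A=18 B=1 C=0 D=22 ZF=0 PC=12 HALTED
Total instructions executed: 12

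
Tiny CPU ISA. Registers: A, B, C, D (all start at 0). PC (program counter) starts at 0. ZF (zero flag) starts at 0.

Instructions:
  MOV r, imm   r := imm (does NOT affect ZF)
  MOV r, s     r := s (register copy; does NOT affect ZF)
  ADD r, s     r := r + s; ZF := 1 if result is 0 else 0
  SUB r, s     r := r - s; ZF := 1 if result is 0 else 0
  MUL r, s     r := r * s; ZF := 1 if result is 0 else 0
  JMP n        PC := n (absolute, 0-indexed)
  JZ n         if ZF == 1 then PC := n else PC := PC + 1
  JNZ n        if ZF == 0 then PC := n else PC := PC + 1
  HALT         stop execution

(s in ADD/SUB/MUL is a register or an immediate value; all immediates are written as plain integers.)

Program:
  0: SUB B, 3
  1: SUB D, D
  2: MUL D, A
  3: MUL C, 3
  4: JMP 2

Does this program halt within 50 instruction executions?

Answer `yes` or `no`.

Step 1: PC=0 exec 'SUB B, 3'. After: A=0 B=-3 C=0 D=0 ZF=0 PC=1
Step 2: PC=1 exec 'SUB D, D'. After: A=0 B=-3 C=0 D=0 ZF=1 PC=2
Step 3: PC=2 exec 'MUL D, A'. After: A=0 B=-3 C=0 D=0 ZF=1 PC=3
Step 4: PC=3 exec 'MUL C, 3'. After: A=0 B=-3 C=0 D=0 ZF=1 PC=4
Step 5: PC=4 exec 'JMP 2'. After: A=0 B=-3 C=0 D=0 ZF=1 PC=2
State after step 5 equals state after step 2: the program is in a cycle of length 3 and will never halt.

Answer: no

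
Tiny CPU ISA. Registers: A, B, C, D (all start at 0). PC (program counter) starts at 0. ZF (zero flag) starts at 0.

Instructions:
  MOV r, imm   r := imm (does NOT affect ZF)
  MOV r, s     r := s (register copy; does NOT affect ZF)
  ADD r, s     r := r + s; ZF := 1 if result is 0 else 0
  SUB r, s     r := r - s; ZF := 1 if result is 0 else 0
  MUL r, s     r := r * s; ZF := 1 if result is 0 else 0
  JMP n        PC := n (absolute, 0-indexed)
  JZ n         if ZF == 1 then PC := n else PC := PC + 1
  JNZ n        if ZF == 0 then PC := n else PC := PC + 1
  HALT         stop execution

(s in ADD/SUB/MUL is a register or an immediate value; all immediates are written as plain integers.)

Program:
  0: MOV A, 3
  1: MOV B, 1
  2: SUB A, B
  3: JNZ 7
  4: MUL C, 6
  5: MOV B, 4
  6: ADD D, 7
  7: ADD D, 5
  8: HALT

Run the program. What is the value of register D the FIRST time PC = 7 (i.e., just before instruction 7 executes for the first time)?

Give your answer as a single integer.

Step 1: PC=0 exec 'MOV A, 3'. After: A=3 B=0 C=0 D=0 ZF=0 PC=1
Step 2: PC=1 exec 'MOV B, 1'. After: A=3 B=1 C=0 D=0 ZF=0 PC=2
Step 3: PC=2 exec 'SUB A, B'. After: A=2 B=1 C=0 D=0 ZF=0 PC=3
Step 4: PC=3 exec 'JNZ 7'. After: A=2 B=1 C=0 D=0 ZF=0 PC=7
First time PC=7: D=0

0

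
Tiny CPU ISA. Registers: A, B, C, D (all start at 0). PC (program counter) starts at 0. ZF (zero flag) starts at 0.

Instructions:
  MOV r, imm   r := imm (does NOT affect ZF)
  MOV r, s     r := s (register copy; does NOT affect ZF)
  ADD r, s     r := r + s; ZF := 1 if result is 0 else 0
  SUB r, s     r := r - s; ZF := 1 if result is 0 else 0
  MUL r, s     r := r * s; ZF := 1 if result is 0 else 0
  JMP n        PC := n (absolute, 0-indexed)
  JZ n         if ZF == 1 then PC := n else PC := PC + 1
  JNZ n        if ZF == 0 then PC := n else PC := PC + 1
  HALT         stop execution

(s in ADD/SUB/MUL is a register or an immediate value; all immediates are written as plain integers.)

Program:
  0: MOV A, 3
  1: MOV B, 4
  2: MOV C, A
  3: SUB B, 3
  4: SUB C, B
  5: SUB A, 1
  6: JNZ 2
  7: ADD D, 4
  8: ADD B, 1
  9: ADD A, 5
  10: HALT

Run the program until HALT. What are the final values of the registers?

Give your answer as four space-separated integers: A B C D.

Step 1: PC=0 exec 'MOV A, 3'. After: A=3 B=0 C=0 D=0 ZF=0 PC=1
Step 2: PC=1 exec 'MOV B, 4'. After: A=3 B=4 C=0 D=0 ZF=0 PC=2
Step 3: PC=2 exec 'MOV C, A'. After: A=3 B=4 C=3 D=0 ZF=0 PC=3
Step 4: PC=3 exec 'SUB B, 3'. After: A=3 B=1 C=3 D=0 ZF=0 PC=4
Step 5: PC=4 exec 'SUB C, B'. After: A=3 B=1 C=2 D=0 ZF=0 PC=5
Step 6: PC=5 exec 'SUB A, 1'. After: A=2 B=1 C=2 D=0 ZF=0 PC=6
Step 7: PC=6 exec 'JNZ 2'. After: A=2 B=1 C=2 D=0 ZF=0 PC=2
Step 8: PC=2 exec 'MOV C, A'. After: A=2 B=1 C=2 D=0 ZF=0 PC=3
Step 9: PC=3 exec 'SUB B, 3'. After: A=2 B=-2 C=2 D=0 ZF=0 PC=4
Step 10: PC=4 exec 'SUB C, B'. After: A=2 B=-2 C=4 D=0 ZF=0 PC=5
Step 11: PC=5 exec 'SUB A, 1'. After: A=1 B=-2 C=4 D=0 ZF=0 PC=6
Step 12: PC=6 exec 'JNZ 2'. After: A=1 B=-2 C=4 D=0 ZF=0 PC=2
Step 13: PC=2 exec 'MOV C, A'. After: A=1 B=-2 C=1 D=0 ZF=0 PC=3
Step 14: PC=3 exec 'SUB B, 3'. After: A=1 B=-5 C=1 D=0 ZF=0 PC=4
Step 15: PC=4 exec 'SUB C, B'. After: A=1 B=-5 C=6 D=0 ZF=0 PC=5
Step 16: PC=5 exec 'SUB A, 1'. After: A=0 B=-5 C=6 D=0 ZF=1 PC=6
Step 17: PC=6 exec 'JNZ 2'. After: A=0 B=-5 C=6 D=0 ZF=1 PC=7
Step 18: PC=7 exec 'ADD D, 4'. After: A=0 B=-5 C=6 D=4 ZF=0 PC=8
Step 19: PC=8 exec 'ADD B, 1'. After: A=0 B=-4 C=6 D=4 ZF=0 PC=9
Step 20: PC=9 exec 'ADD A, 5'. After: A=5 B=-4 C=6 D=4 ZF=0 PC=10
Step 21: PC=10 exec 'HALT'. After: A=5 B=-4 C=6 D=4 ZF=0 PC=10 HALTED

Answer: 5 -4 6 4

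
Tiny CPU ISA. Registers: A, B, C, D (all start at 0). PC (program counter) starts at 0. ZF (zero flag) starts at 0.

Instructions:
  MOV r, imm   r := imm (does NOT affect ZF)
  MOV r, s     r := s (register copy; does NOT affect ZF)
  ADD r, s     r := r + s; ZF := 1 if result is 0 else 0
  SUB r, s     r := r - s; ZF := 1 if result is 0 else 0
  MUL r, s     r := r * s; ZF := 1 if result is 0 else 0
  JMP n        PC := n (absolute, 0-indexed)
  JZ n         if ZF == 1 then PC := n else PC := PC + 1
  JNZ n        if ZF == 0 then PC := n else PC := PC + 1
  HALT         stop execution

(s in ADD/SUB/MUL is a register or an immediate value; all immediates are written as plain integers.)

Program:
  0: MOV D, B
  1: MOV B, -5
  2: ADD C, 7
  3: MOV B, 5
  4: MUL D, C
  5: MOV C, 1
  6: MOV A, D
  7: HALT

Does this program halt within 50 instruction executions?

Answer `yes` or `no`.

Step 1: PC=0 exec 'MOV D, B'. After: A=0 B=0 C=0 D=0 ZF=0 PC=1
Step 2: PC=1 exec 'MOV B, -5'. After: A=0 B=-5 C=0 D=0 ZF=0 PC=2
Step 3: PC=2 exec 'ADD C, 7'. After: A=0 B=-5 C=7 D=0 ZF=0 PC=3
Step 4: PC=3 exec 'MOV B, 5'. After: A=0 B=5 C=7 D=0 ZF=0 PC=4
Step 5: PC=4 exec 'MUL D, C'. After: A=0 B=5 C=7 D=0 ZF=1 PC=5
Step 6: PC=5 exec 'MOV C, 1'. After: A=0 B=5 C=1 D=0 ZF=1 PC=6
Step 7: PC=6 exec 'MOV A, D'. After: A=0 B=5 C=1 D=0 ZF=1 PC=7
Step 8: PC=7 exec 'HALT'. After: A=0 B=5 C=1 D=0 ZF=1 PC=7 HALTED

Answer: yes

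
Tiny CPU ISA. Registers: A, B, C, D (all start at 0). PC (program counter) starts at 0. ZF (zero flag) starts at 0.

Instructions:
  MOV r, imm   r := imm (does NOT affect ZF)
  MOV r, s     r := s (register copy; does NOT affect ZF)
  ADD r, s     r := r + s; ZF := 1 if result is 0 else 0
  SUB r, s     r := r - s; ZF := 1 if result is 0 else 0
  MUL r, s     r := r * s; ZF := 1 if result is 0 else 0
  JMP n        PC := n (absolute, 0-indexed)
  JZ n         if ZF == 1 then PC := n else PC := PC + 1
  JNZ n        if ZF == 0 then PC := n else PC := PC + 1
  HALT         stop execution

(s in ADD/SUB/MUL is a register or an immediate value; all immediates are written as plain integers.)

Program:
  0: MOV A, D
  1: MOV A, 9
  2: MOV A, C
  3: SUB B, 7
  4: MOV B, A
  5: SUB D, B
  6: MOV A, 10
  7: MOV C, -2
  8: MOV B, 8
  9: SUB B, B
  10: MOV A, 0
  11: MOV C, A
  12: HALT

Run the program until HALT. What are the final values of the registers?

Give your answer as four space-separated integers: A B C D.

Step 1: PC=0 exec 'MOV A, D'. After: A=0 B=0 C=0 D=0 ZF=0 PC=1
Step 2: PC=1 exec 'MOV A, 9'. After: A=9 B=0 C=0 D=0 ZF=0 PC=2
Step 3: PC=2 exec 'MOV A, C'. After: A=0 B=0 C=0 D=0 ZF=0 PC=3
Step 4: PC=3 exec 'SUB B, 7'. After: A=0 B=-7 C=0 D=0 ZF=0 PC=4
Step 5: PC=4 exec 'MOV B, A'. After: A=0 B=0 C=0 D=0 ZF=0 PC=5
Step 6: PC=5 exec 'SUB D, B'. After: A=0 B=0 C=0 D=0 ZF=1 PC=6
Step 7: PC=6 exec 'MOV A, 10'. After: A=10 B=0 C=0 D=0 ZF=1 PC=7
Step 8: PC=7 exec 'MOV C, -2'. After: A=10 B=0 C=-2 D=0 ZF=1 PC=8
Step 9: PC=8 exec 'MOV B, 8'. After: A=10 B=8 C=-2 D=0 ZF=1 PC=9
Step 10: PC=9 exec 'SUB B, B'. After: A=10 B=0 C=-2 D=0 ZF=1 PC=10
Step 11: PC=10 exec 'MOV A, 0'. After: A=0 B=0 C=-2 D=0 ZF=1 PC=11
Step 12: PC=11 exec 'MOV C, A'. After: A=0 B=0 C=0 D=0 ZF=1 PC=12
Step 13: PC=12 exec 'HALT'. After: A=0 B=0 C=0 D=0 ZF=1 PC=12 HALTED

Answer: 0 0 0 0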